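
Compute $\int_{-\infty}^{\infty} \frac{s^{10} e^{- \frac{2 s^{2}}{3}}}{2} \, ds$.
$\frac{229635 \sqrt{6} \sqrt{\pi}}{4096}$

Consider the simpler parametrised integral
$$J(a) = \int_{-\infty}^{\infty} \frac{e^{- a s^{2}}}{2} \, ds = \frac{\sqrt{\pi}}{2 \sqrt{a}}.$$

Differentiating under the integral sign brings down a factor of $(-s^2)$:
$$\frac{dJ}{da} = \int_{-\infty}^{\infty} - \frac{s^{2} e^{- a s^{2}}}{2} \, ds = - \frac{\sqrt{\pi}}{4 a^{\frac{3}{2}}}.$$

Repeating $5$ times in total — each differentiation brings down another $(-s^2)$ — gives
$$\frac{d^{5}J}{da^{5}} = \int_{-\infty}^{\infty} - \frac{s^{10} e^{- a s^{2}}}{2} \, ds = - \frac{945 \sqrt{\pi}}{64 a^{\frac{11}{2}}},$$
and the integrand here is $(-1)^{5}$ times the target integrand, so $I = (-1)^{5}\,\frac{d^{5}J}{da^{5}} = \frac{945 \sqrt{\pi}}{64 a^{\frac{11}{2}}}$.

Setting $a = \frac{2}{3}$:
$$I = \frac{229635 \sqrt{6} \sqrt{\pi}}{4096}.$$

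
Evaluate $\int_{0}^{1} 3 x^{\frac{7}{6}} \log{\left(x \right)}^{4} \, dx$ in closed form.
$\frac{559872}{371293}$

Consider the simpler parametrised integral
$$J(a) = \int_{0}^{1} 3 x^{a} \, dx = \frac{3}{a + 1}.$$

Differentiating under the integral sign brings down a factor of $\ln x$:
$$\frac{dJ}{da} = \int_{0}^{1} 3 x^{a} \log{\left(x \right)} \, dx = - \frac{3}{\left(a + 1\right)^{2}}.$$

Repeating $4$ times in total — each differentiation brings down another $\ln x$ — gives
$$\frac{d^{4}J}{da^{4}} = \int_{0}^{1} 3 x^{a} \log{\left(x \right)}^{4} \, dx = \frac{72}{\left(a + 1\right)^{5}},$$
and the integrand here is exactly the target integrand, so $I = \frac{72}{\left(a + 1\right)^{5}}$.

Setting $a = \frac{7}{6}$:
$$I = \frac{559872}{371293}.$$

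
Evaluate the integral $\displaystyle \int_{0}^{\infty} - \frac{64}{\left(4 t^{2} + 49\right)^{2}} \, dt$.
$- \frac{8 \pi}{343}$

Begin with the known result
$$J(a) = \int_{0}^{\infty} - \frac{4}{a^{2} + t^{2}} \, dt = - \frac{2 \pi}{a}.$$

Differentiating under the integral sign with respect to $a$,
$$\frac{dJ}{da} = \int_{0}^{\infty} \frac{8 a}{\left(a^{2} + t^{2}\right)^{2}} \, dt = \frac{2 \pi}{a^{2}},$$
so $\int_{0}^{\infty} - \frac{4}{\left(a^{2} + t^{2}\right)^{2}} \, dt = - \frac{\pi}{a^{3}}$.

Setting $a = \frac{7}{2}$:
$$I = - \frac{8 \pi}{343}.$$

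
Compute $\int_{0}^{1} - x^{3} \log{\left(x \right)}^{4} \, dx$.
$- \frac{3}{128}$

Start from the elementary integral
$$J(a) = \int_{0}^{1} - x^{a} \, dx = - \frac{1}{a + 1}.$$

Differentiating under the integral sign brings down a factor of $\ln x$:
$$\frac{dJ}{da} = \int_{0}^{1} - x^{a} \log{\left(x \right)} \, dx = \frac{1}{\left(a + 1\right)^{2}}.$$

Repeating $4$ times in total — each differentiation brings down another $\ln x$ — gives
$$\frac{d^{4}J}{da^{4}} = \int_{0}^{1} - x^{a} \log{\left(x \right)}^{4} \, dx = - \frac{24}{\left(a + 1\right)^{5}},$$
and the integrand here is exactly the target integrand, so $I = - \frac{24}{\left(a + 1\right)^{5}}$.

Setting $a = 3$:
$$I = - \frac{3}{128}.$$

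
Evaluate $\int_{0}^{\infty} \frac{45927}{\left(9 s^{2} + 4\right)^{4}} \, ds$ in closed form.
$\frac{76545 \pi}{4096}$

Start from the standard arctangent integral
$$J(a) = \int_{0}^{\infty} \frac{7}{a^{2} + s^{2}} \, ds = \frac{7 \pi}{2 a}.$$

Differentiating under the integral sign with respect to $a$,
$$\frac{dJ}{da} = \int_{0}^{\infty} - \frac{14 a}{\left(a^{2} + s^{2}\right)^{2}} \, ds = - \frac{7 \pi}{2 a^{2}},$$
so $\int_{0}^{\infty} \frac{7}{\left(a^{2} + s^{2}\right)^{2}} \, ds = \frac{7 \pi}{4 a^{3}}$.

Repeating — each differentiation of $1/(s^2+a^2)^j$ produces $-2ja/(s^2+a^2)^{j+1}$ — and dividing through by $-2ja$ at each step yields, after $3$ differentiations in total,
$$\int_{0}^{\infty} \frac{7}{\left(a^{2} + s^{2}\right)^{4}} \, ds = \frac{35 \pi}{32 a^{7}}.$$

Setting $a = \frac{2}{3}$:
$$I = \frac{76545 \pi}{4096}.$$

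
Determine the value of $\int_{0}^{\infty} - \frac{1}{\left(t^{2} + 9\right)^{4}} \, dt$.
$- \frac{5 \pi}{69984}$

Begin with the known result
$$J(a) = \int_{0}^{\infty} - \frac{1}{a^{2} + t^{2}} \, dt = - \frac{\pi}{2 a}.$$

Differentiating under the integral sign with respect to $a$,
$$\frac{dJ}{da} = \int_{0}^{\infty} \frac{2 a}{\left(a^{2} + t^{2}\right)^{2}} \, dt = \frac{\pi}{2 a^{2}},$$
so $\int_{0}^{\infty} - \frac{1}{\left(a^{2} + t^{2}\right)^{2}} \, dt = - \frac{\pi}{4 a^{3}}$.

Repeating — each differentiation of $1/(t^2+a^2)^j$ produces $-2ja/(t^2+a^2)^{j+1}$ — and dividing through by $-2ja$ at each step yields, after $3$ differentiations in total,
$$\int_{0}^{\infty} - \frac{1}{\left(a^{2} + t^{2}\right)^{4}} \, dt = - \frac{5 \pi}{32 a^{7}}.$$

Setting $a = 3$:
$$I = - \frac{5 \pi}{69984}.$$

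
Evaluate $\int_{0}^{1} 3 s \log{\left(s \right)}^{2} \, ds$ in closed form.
$\frac{3}{4}$

Start from the elementary integral
$$J(a) = \int_{0}^{1} 3 s^{a} \, ds = \frac{3}{a + 1}.$$

Differentiating under the integral sign brings down a factor of $\ln s$:
$$\frac{dJ}{da} = \int_{0}^{1} 3 s^{a} \log{\left(s \right)} \, ds = - \frac{3}{\left(a + 1\right)^{2}}.$$

Repeating twice in total — each differentiation brings down another $\ln s$ — gives
$$\frac{d^{2}J}{da^{2}} = \int_{0}^{1} 3 s^{a} \log{\left(s \right)}^{2} \, ds = \frac{6}{\left(a + 1\right)^{3}},$$
and the integrand here is exactly the target integrand, so $I = \frac{6}{\left(a + 1\right)^{3}}$.

Setting $a = 1$:
$$I = \frac{3}{4}.$$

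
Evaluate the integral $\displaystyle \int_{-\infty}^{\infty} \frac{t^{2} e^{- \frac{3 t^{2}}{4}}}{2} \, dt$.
$\frac{2 \sqrt{3} \sqrt{\pi}}{9}$

Begin with the known integral
$$J(a) = \int_{-\infty}^{\infty} \frac{e^{- a t^{2}}}{2} \, dt = \frac{\sqrt{\pi}}{2 \sqrt{a}}.$$

Differentiating under the integral sign brings down a factor of $(-t^2)$:
$$\frac{dJ}{da} = \int_{-\infty}^{\infty} - \frac{t^{2} e^{- a t^{2}}}{2} \, dt = - \frac{\sqrt{\pi}}{4 a^{\frac{3}{2}}}.$$

The integral on the left is $-I$, so $I = \frac{\sqrt{\pi}}{4 a^{\frac{3}{2}}}$.

Setting $a = \frac{3}{4}$:
$$I = \frac{2 \sqrt{3} \sqrt{\pi}}{9}.$$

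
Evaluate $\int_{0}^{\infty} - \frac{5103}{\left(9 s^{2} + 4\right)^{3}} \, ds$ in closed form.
$- \frac{5103 \pi}{512}$

Begin with the known result
$$J(a) = \int_{0}^{\infty} - \frac{7}{a^{2} + s^{2}} \, ds = - \frac{7 \pi}{2 a}.$$

Differentiating under the integral sign with respect to $a$,
$$\frac{dJ}{da} = \int_{0}^{\infty} \frac{14 a}{\left(a^{2} + s^{2}\right)^{2}} \, ds = \frac{7 \pi}{2 a^{2}},$$
so $\int_{0}^{\infty} - \frac{7}{\left(a^{2} + s^{2}\right)^{2}} \, ds = - \frac{7 \pi}{4 a^{3}}$.

Repeating — each differentiation of $1/(s^2+a^2)^j$ produces $-2ja/(s^2+a^2)^{j+1}$ — and dividing through by $-2ja$ at each step yields, after $2$ differentiations in total,
$$\int_{0}^{\infty} - \frac{7}{\left(a^{2} + s^{2}\right)^{3}} \, ds = - \frac{21 \pi}{16 a^{5}}.$$

Setting $a = \frac{2}{3}$:
$$I = - \frac{5103 \pi}{512}.$$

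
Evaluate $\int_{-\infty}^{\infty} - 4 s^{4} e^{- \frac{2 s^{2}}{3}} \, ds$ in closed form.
$- \frac{27 \sqrt{6} \sqrt{\pi}}{8}$

Consider the simpler parametrised integral
$$J(a) = \int_{-\infty}^{\infty} - 4 e^{- a s^{2}} \, ds = - \frac{4 \sqrt{\pi}}{\sqrt{a}}.$$

Differentiating under the integral sign brings down a factor of $(-s^2)$:
$$\frac{dJ}{da} = \int_{-\infty}^{\infty} 4 s^{2} e^{- a s^{2}} \, ds = \frac{2 \sqrt{\pi}}{a^{\frac{3}{2}}}.$$

Repeating twice in total — each differentiation brings down another $(-s^2)$ — gives
$$\frac{d^{2}J}{da^{2}} = \int_{-\infty}^{\infty} - 4 s^{4} e^{- a s^{2}} \, ds = - \frac{3 \sqrt{\pi}}{a^{\frac{5}{2}}},$$
and the integrand here is exactly the target integrand, so $I = - \frac{3 \sqrt{\pi}}{a^{\frac{5}{2}}}$.

Setting $a = \frac{2}{3}$:
$$I = - \frac{27 \sqrt{6} \sqrt{\pi}}{8}.$$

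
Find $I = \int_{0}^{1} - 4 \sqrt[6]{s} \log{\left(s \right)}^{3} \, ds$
$\frac{31104}{2401}$

Start from the elementary integral
$$J(a) = \int_{0}^{1} - 4 s^{a} \, ds = - \frac{4}{a + 1}.$$

Differentiating under the integral sign brings down a factor of $\ln s$:
$$\frac{dJ}{da} = \int_{0}^{1} - 4 s^{a} \log{\left(s \right)} \, ds = \frac{4}{\left(a + 1\right)^{2}}.$$

Repeating $3$ times in total — each differentiation brings down another $\ln s$ — gives
$$\frac{d^{3}J}{da^{3}} = \int_{0}^{1} - 4 s^{a} \log{\left(s \right)}^{3} \, ds = \frac{24}{\left(a + 1\right)^{4}},$$
and the integrand here is exactly the target integrand, so $I = \frac{24}{\left(a + 1\right)^{4}}$.

Setting $a = \frac{1}{6}$:
$$I = \frac{31104}{2401}.$$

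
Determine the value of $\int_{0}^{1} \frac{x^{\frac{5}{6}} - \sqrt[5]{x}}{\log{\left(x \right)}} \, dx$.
$\log{\left(\frac{55}{36} \right)}$

Introduce a parameter $a$ in the exponent: let $I(a) = \int_{0}^{1} \frac{- \sqrt[5]{x} + x^{a}}{\log{\left(x \right)}} \, dx$.

Since $\dfrac{\partial}{\partial a}\,x^{a} = x^{a} \ln x$, the $\ln x$ in the denominator cancels and
$$\frac{dI}{da} = \int_{0}^{1} x^{a} \, dx = \left[\frac{x^{a+1}}{a+1}\right]_0^1 = \frac{1}{a + 1}.$$

Integrating with respect to $a$ gives $I(a) = \log{\left(\frac{5 a}{6} + \frac{5}{6} \right)} + C$.

At $a = \frac{1}{5}$ the integrand is identically $0$, so $I(\frac{1}{5}) = 0$. The closed form gives $0$, hence $C = 0$.

Setting $a = \frac{5}{6}$:
$$I = \log{\left(\frac{55}{36} \right)}.$$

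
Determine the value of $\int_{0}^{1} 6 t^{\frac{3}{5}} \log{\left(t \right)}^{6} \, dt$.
$\frac{10546875}{65536}$

Start from the elementary integral
$$J(a) = \int_{0}^{1} 6 t^{a} \, dt = \frac{6}{a + 1}.$$

Differentiating under the integral sign brings down a factor of $\ln t$:
$$\frac{dJ}{da} = \int_{0}^{1} 6 t^{a} \log{\left(t \right)} \, dt = - \frac{6}{\left(a + 1\right)^{2}}.$$

Repeating $6$ times in total — each differentiation brings down another $\ln t$ — gives
$$\frac{d^{6}J}{da^{6}} = \int_{0}^{1} 6 t^{a} \log{\left(t \right)}^{6} \, dt = \frac{4320}{\left(a + 1\right)^{7}},$$
and the integrand here is exactly the target integrand, so $I = \frac{4320}{\left(a + 1\right)^{7}}$.

Setting $a = \frac{3}{5}$:
$$I = \frac{10546875}{65536}.$$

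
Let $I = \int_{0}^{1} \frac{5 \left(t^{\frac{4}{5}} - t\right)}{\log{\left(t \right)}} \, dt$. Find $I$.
$- \log{\left(\frac{100000}{59049} \right)}$

Consider the one-parameter family: let $I(a) = \int_{0}^{1} \frac{5 \left(t^{\frac{4}{5}} - t^{a}\right)}{\log{\left(t \right)}} \, dt$.

Since $\dfrac{\partial}{\partial a}\,t^{a} = t^{a} \ln t$, the $\ln t$ in the denominator cancels and
$$\frac{dI}{da} = \int_{0}^{1} -5 t^{a} \, dt = -5 \left[\frac{t^{a+1}}{a+1}\right]_0^1 = - \frac{5}{a + 1}.$$

Integrating with respect to $a$ gives $I(a) = - \log{\left(\frac{3125 \left(a + 1\right)^{5}}{59049} \right)} + C$.

At $a = \frac{4}{5}$ the integrand is identically $0$, so $I(\frac{4}{5}) = 0$. The closed form gives $0$, hence $C = 0$.

Setting $a = 1$:
$$I = - \log{\left(\frac{100000}{59049} \right)}.$$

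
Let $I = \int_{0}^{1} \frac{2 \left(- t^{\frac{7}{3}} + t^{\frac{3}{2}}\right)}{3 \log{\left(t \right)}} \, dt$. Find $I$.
$\log{\left(\frac{6^{\frac{2}{3}}}{4} \right)}$

Replace the exponent $\frac{3}{2}$ by a parameter $a$: let $I(a) = \int_{0}^{1} \frac{2 \left(- t^{\frac{7}{3}} + t^{a}\right)}{3 \log{\left(t \right)}} \, dt$.

Since $\dfrac{\partial}{\partial a}\,t^{a} = t^{a} \ln t$, the $\ln t$ in the denominator cancels and
$$\frac{dI}{da} = \int_{0}^{1} \frac{2}{3} t^{a} \, dt = \frac{2}{3} \left[\frac{t^{a+1}}{a+1}\right]_0^1 = \frac{2}{3 \left(a + 1\right)}.$$

Integrating with respect to $a$ gives $I(a) = \log{\left(\frac{\sqrt[3]{10} \cdot 3^{\frac{2}{3}} \left(a + 1\right)^{\frac{2}{3}}}{10} \right)} + C$.

At $a = \frac{7}{3}$ the integrand is identically $0$, so $I(\frac{7}{3}) = 0$. The closed form gives $0$, hence $C = 0$.

Setting $a = \frac{3}{2}$:
$$I = \log{\left(\frac{6^{\frac{2}{3}}}{4} \right)}.$$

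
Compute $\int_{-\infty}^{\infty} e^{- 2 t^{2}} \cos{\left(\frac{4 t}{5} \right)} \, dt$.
$\frac{\sqrt{2} \sqrt{\pi}}{2 e^{\frac{2}{25}}}$

Define $I(b) = \int_{-\infty}^{\infty} e^{- 2 t^{2}} \cos{\left(b t \right)} \, dt$.

Differentiating under the integral sign,
$$I'(b) = \int_{-\infty}^{\infty} - t e^{- 2 t^{2}} \sin{\left(b t \right)} \, dt.$$

Integrate $\int_{-\infty}^{\infty} t \sin(b t)\, e^{- 2 t^{2}}\, dt$ by parts with $u = \sin(b t)$ and $dv = t\, e^{- 2 t^{2}}\, dt$, giving $v = - \frac{e^{- 2 t^{2}}}{4}$. The boundary term vanishes and
$$\int_{-\infty}^{\infty} t \sin(b t)\, e^{- 2 t^{2}}\, dt = \frac{b}{4} \int_{-\infty}^{\infty} \cos(b t)\, e^{- 2 t^{2}}\, dt,$$
so $I'(b) = - \frac{b}{4}\, I(b)$.

This is a separable first-order ODE; solving with the initial condition $I(0) = \int_{-\infty}^{\infty} e^{- 2 t^{2}}\,dt = \frac{\sqrt{2} \sqrt{\pi}}{2}$ gives
$$I(b) = \frac{\sqrt{2} \sqrt{\pi} e^{- \frac{b^{2}}{8}}}{2}.$$

Setting $b = \frac{4}{5}$:
$$I = \frac{\sqrt{2} \sqrt{\pi}}{2 e^{\frac{2}{25}}}.$$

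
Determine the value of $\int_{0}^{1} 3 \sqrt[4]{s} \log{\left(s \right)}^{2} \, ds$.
$\frac{384}{125}$

Begin with the known integral
$$J(a) = \int_{0}^{1} 3 s^{a} \, ds = \frac{3}{a + 1}.$$

Differentiating under the integral sign brings down a factor of $\ln s$:
$$\frac{dJ}{da} = \int_{0}^{1} 3 s^{a} \log{\left(s \right)} \, ds = - \frac{3}{\left(a + 1\right)^{2}}.$$

Repeating twice in total — each differentiation brings down another $\ln s$ — gives
$$\frac{d^{2}J}{da^{2}} = \int_{0}^{1} 3 s^{a} \log{\left(s \right)}^{2} \, ds = \frac{6}{\left(a + 1\right)^{3}},$$
and the integrand here is exactly the target integrand, so $I = \frac{6}{\left(a + 1\right)^{3}}$.

Setting $a = \frac{1}{4}$:
$$I = \frac{384}{125}.$$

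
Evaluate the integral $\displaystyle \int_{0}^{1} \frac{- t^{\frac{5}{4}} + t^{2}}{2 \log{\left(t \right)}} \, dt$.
$- \frac{\log{\left(3 \right)}}{2} + \log{\left(2 \right)}$

Replace the exponent $2$ by a parameter $a$: let $I(a) = \int_{0}^{1} \frac{- t^{\frac{5}{4}} + t^{a}}{2 \log{\left(t \right)}} \, dt$.

Since $\dfrac{\partial}{\partial a}\,t^{a} = t^{a} \ln t$, the $\ln t$ in the denominator cancels and
$$\frac{dI}{da} = \int_{0}^{1} \frac{1}{2} t^{a} \, dt = \frac{1}{2} \left[\frac{t^{a+1}}{a+1}\right]_0^1 = \frac{1}{2 \left(a + 1\right)}.$$

Integrating with respect to $a$ gives $I(a) = \log{\left(\frac{2 \sqrt{a + 1}}{3} \right)} + C$.

At $a = \frac{5}{4}$ the integrand is identically $0$, so $I(\frac{5}{4}) = 0$. The closed form gives $0$, hence $C = 0$.

Setting $a = 2$:
$$I = - \frac{\log{\left(3 \right)}}{2} + \log{\left(2 \right)}.$$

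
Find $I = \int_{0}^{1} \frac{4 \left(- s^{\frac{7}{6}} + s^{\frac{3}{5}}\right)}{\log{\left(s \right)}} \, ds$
$\log{\left(\frac{5308416}{17850625} \right)}$

Replace the exponent $\frac{3}{5}$ by a parameter $a$: let $I(a) = \int_{0}^{1} \frac{4 \left(- s^{\frac{7}{6}} + s^{a}\right)}{\log{\left(s \right)}} \, ds$.

Since $\dfrac{\partial}{\partial a}\,s^{a} = s^{a} \ln s$, the $\ln s$ in the denominator cancels and
$$\frac{dI}{da} = \int_{0}^{1} 4 s^{a} \, ds = 4 \left[\frac{s^{a+1}}{a+1}\right]_0^1 = \frac{4}{a + 1}.$$

Integrating with respect to $a$ gives $I(a) = \log{\left(\frac{1296 \left(a + 1\right)^{4}}{28561} \right)} + C$.

At $a = \frac{7}{6}$ the integrand is identically $0$, so $I(\frac{7}{6}) = 0$. The closed form gives $0$, hence $C = 0$.

Setting $a = \frac{3}{5}$:
$$I = \log{\left(\frac{5308416}{17850625} \right)}.$$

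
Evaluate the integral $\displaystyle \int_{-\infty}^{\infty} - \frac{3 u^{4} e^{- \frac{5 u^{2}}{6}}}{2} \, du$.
$- \frac{81 \sqrt{30} \sqrt{\pi}}{250}$

Start from the elementary integral
$$J(a) = \int_{-\infty}^{\infty} - \frac{3 e^{- a u^{2}}}{2} \, du = - \frac{3 \sqrt{\pi}}{2 \sqrt{a}}.$$

Differentiating under the integral sign brings down a factor of $(-u^2)$:
$$\frac{dJ}{da} = \int_{-\infty}^{\infty} \frac{3 u^{2} e^{- a u^{2}}}{2} \, du = \frac{3 \sqrt{\pi}}{4 a^{\frac{3}{2}}}.$$

Repeating twice in total — each differentiation brings down another $(-u^2)$ — gives
$$\frac{d^{2}J}{da^{2}} = \int_{-\infty}^{\infty} - \frac{3 u^{4} e^{- a u^{2}}}{2} \, du = - \frac{9 \sqrt{\pi}}{8 a^{\frac{5}{2}}},$$
and the integrand here is exactly the target integrand, so $I = - \frac{9 \sqrt{\pi}}{8 a^{\frac{5}{2}}}$.

Setting $a = \frac{5}{6}$:
$$I = - \frac{81 \sqrt{30} \sqrt{\pi}}{250}.$$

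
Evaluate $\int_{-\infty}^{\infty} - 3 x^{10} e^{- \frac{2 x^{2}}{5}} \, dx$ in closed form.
$- \frac{8859375 \sqrt{10} \sqrt{\pi}}{2048}$

Consider the simpler parametrised integral
$$J(a) = \int_{-\infty}^{\infty} - 3 e^{- a x^{2}} \, dx = - \frac{3 \sqrt{\pi}}{\sqrt{a}}.$$

Differentiating under the integral sign brings down a factor of $(-x^2)$:
$$\frac{dJ}{da} = \int_{-\infty}^{\infty} 3 x^{2} e^{- a x^{2}} \, dx = \frac{3 \sqrt{\pi}}{2 a^{\frac{3}{2}}}.$$

Repeating $5$ times in total — each differentiation brings down another $(-x^2)$ — gives
$$\frac{d^{5}J}{da^{5}} = \int_{-\infty}^{\infty} 3 x^{10} e^{- a x^{2}} \, dx = \frac{2835 \sqrt{\pi}}{32 a^{\frac{11}{2}}},$$
and the integrand here is $(-1)^{5}$ times the target integrand, so $I = (-1)^{5}\,\frac{d^{5}J}{da^{5}} = - \frac{2835 \sqrt{\pi}}{32 a^{\frac{11}{2}}}$.

Setting $a = \frac{2}{5}$:
$$I = - \frac{8859375 \sqrt{10} \sqrt{\pi}}{2048}.$$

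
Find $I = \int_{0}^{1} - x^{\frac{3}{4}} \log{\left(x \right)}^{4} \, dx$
$- \frac{24576}{16807}$

Begin with the known integral
$$J(a) = \int_{0}^{1} - x^{a} \, dx = - \frac{1}{a + 1}.$$

Differentiating under the integral sign brings down a factor of $\ln x$:
$$\frac{dJ}{da} = \int_{0}^{1} - x^{a} \log{\left(x \right)} \, dx = \frac{1}{\left(a + 1\right)^{2}}.$$

Repeating $4$ times in total — each differentiation brings down another $\ln x$ — gives
$$\frac{d^{4}J}{da^{4}} = \int_{0}^{1} - x^{a} \log{\left(x \right)}^{4} \, dx = - \frac{24}{\left(a + 1\right)^{5}},$$
and the integrand here is exactly the target integrand, so $I = - \frac{24}{\left(a + 1\right)^{5}}$.

Setting $a = \frac{3}{4}$:
$$I = - \frac{24576}{16807}.$$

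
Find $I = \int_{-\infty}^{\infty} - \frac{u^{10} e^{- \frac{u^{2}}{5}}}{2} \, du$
$- \frac{2953125 \sqrt{5} \sqrt{\pi}}{64}$

Consider the simpler parametrised integral
$$J(a) = \int_{-\infty}^{\infty} - \frac{e^{- a u^{2}}}{2} \, du = - \frac{\sqrt{\pi}}{2 \sqrt{a}}.$$

Differentiating under the integral sign brings down a factor of $(-u^2)$:
$$\frac{dJ}{da} = \int_{-\infty}^{\infty} \frac{u^{2} e^{- a u^{2}}}{2} \, du = \frac{\sqrt{\pi}}{4 a^{\frac{3}{2}}}.$$

Repeating $5$ times in total — each differentiation brings down another $(-u^2)$ — gives
$$\frac{d^{5}J}{da^{5}} = \int_{-\infty}^{\infty} \frac{u^{10} e^{- a u^{2}}}{2} \, du = \frac{945 \sqrt{\pi}}{64 a^{\frac{11}{2}}},$$
and the integrand here is $(-1)^{5}$ times the target integrand, so $I = (-1)^{5}\,\frac{d^{5}J}{da^{5}} = - \frac{945 \sqrt{\pi}}{64 a^{\frac{11}{2}}}$.

Setting $a = \frac{1}{5}$:
$$I = - \frac{2953125 \sqrt{5} \sqrt{\pi}}{64}.$$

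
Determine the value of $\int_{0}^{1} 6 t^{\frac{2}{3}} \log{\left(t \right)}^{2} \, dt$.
$\frac{324}{125}$

Start from the elementary integral
$$J(a) = \int_{0}^{1} 6 t^{a} \, dt = \frac{6}{a + 1}.$$

Differentiating under the integral sign brings down a factor of $\ln t$:
$$\frac{dJ}{da} = \int_{0}^{1} 6 t^{a} \log{\left(t \right)} \, dt = - \frac{6}{\left(a + 1\right)^{2}}.$$

Repeating twice in total — each differentiation brings down another $\ln t$ — gives
$$\frac{d^{2}J}{da^{2}} = \int_{0}^{1} 6 t^{a} \log{\left(t \right)}^{2} \, dt = \frac{12}{\left(a + 1\right)^{3}},$$
and the integrand here is exactly the target integrand, so $I = \frac{12}{\left(a + 1\right)^{3}}$.

Setting $a = \frac{2}{3}$:
$$I = \frac{324}{125}.$$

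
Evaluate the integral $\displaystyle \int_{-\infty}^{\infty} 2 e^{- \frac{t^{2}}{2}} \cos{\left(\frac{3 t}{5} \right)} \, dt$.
$\frac{2 \sqrt{2} \sqrt{\pi}}{e^{\frac{9}{50}}}$

Define $I(b) = \int_{-\infty}^{\infty} 2 e^{- \frac{t^{2}}{2}} \cos{\left(b t \right)} \, dt$.

Differentiating under the integral sign,
$$I'(b) = \int_{-\infty}^{\infty} - 2 t e^{- \frac{t^{2}}{2}} \sin{\left(b t \right)} \, dt.$$

Integrate $\int_{-\infty}^{\infty} t \sin(b t)\, e^{- \frac{t^{2}}{2}}\, dt$ by parts with $u = \sin(b t)$ and $dv = t\, e^{- \frac{t^{2}}{2}}\, dt$, giving $v = - e^{- \frac{t^{2}}{2}}$. The boundary term vanishes and
$$\int_{-\infty}^{\infty} t \sin(b t)\, e^{- \frac{t^{2}}{2}}\, dt = b \int_{-\infty}^{\infty} \cos(b t)\, e^{- \frac{t^{2}}{2}}\, dt,$$
so $I'(b) = - b\, I(b)$.

This is a separable first-order ODE; solving with the initial condition $I(0) = \int_{-\infty}^{\infty} 2 e^{- \frac{t^{2}}{2}}\,dt = 2 \sqrt{2} \sqrt{\pi}$ gives
$$I(b) = 2 \sqrt{2} \sqrt{\pi} e^{- \frac{b^{2}}{2}}.$$

Setting $b = \frac{3}{5}$:
$$I = \frac{2 \sqrt{2} \sqrt{\pi}}{e^{\frac{9}{50}}}.$$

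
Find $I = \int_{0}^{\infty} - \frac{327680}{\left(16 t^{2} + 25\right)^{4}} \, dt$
$- \frac{512 \pi}{3125}$

Recall the elementary integral
$$J(a) = \int_{0}^{\infty} - \frac{5}{a^{2} + t^{2}} \, dt = - \frac{5 \pi}{2 a}.$$

Differentiating under the integral sign with respect to $a$,
$$\frac{dJ}{da} = \int_{0}^{\infty} \frac{10 a}{\left(a^{2} + t^{2}\right)^{2}} \, dt = \frac{5 \pi}{2 a^{2}},$$
so $\int_{0}^{\infty} - \frac{5}{\left(a^{2} + t^{2}\right)^{2}} \, dt = - \frac{5 \pi}{4 a^{3}}$.

Repeating — each differentiation of $1/(t^2+a^2)^j$ produces $-2ja/(t^2+a^2)^{j+1}$ — and dividing through by $-2ja$ at each step yields, after $3$ differentiations in total,
$$\int_{0}^{\infty} - \frac{5}{\left(a^{2} + t^{2}\right)^{4}} \, dt = - \frac{25 \pi}{32 a^{7}}.$$

Setting $a = \frac{5}{4}$:
$$I = - \frac{512 \pi}{3125}.$$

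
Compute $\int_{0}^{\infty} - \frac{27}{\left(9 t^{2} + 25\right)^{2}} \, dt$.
$- \frac{9 \pi}{500}$

Recall the elementary integral
$$J(a) = \int_{0}^{\infty} - \frac{1}{3 \left(a^{2} + t^{2}\right)} \, dt = - \frac{\pi}{6 a}.$$

Differentiating under the integral sign with respect to $a$,
$$\frac{dJ}{da} = \int_{0}^{\infty} \frac{2 a}{3 \left(a^{2} + t^{2}\right)^{2}} \, dt = \frac{\pi}{6 a^{2}},$$
so $\int_{0}^{\infty} - \frac{1}{3 \left(a^{2} + t^{2}\right)^{2}} \, dt = - \frac{\pi}{12 a^{3}}$.

Setting $a = \frac{5}{3}$:
$$I = - \frac{9 \pi}{500}.$$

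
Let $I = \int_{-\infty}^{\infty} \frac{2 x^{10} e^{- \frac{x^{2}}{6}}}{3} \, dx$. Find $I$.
$153090 \sqrt{6} \sqrt{\pi}$

Begin with the known integral
$$J(a) = \int_{-\infty}^{\infty} \frac{2 e^{- a x^{2}}}{3} \, dx = \frac{2 \sqrt{\pi}}{3 \sqrt{a}}.$$

Differentiating under the integral sign brings down a factor of $(-x^2)$:
$$\frac{dJ}{da} = \int_{-\infty}^{\infty} - \frac{2 x^{2} e^{- a x^{2}}}{3} \, dx = - \frac{\sqrt{\pi}}{3 a^{\frac{3}{2}}}.$$

Repeating $5$ times in total — each differentiation brings down another $(-x^2)$ — gives
$$\frac{d^{5}J}{da^{5}} = \int_{-\infty}^{\infty} - \frac{2 x^{10} e^{- a x^{2}}}{3} \, dx = - \frac{315 \sqrt{\pi}}{16 a^{\frac{11}{2}}},$$
and the integrand here is $(-1)^{5}$ times the target integrand, so $I = (-1)^{5}\,\frac{d^{5}J}{da^{5}} = \frac{315 \sqrt{\pi}}{16 a^{\frac{11}{2}}}$.

Setting $a = \frac{1}{6}$:
$$I = 153090 \sqrt{6} \sqrt{\pi}.$$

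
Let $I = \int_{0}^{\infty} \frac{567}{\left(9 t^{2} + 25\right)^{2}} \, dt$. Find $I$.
$\frac{189 \pi}{500}$

Begin with the known result
$$J(a) = \int_{0}^{\infty} \frac{7}{a^{2} + t^{2}} \, dt = \frac{7 \pi}{2 a}.$$

Differentiating under the integral sign with respect to $a$,
$$\frac{dJ}{da} = \int_{0}^{\infty} - \frac{14 a}{\left(a^{2} + t^{2}\right)^{2}} \, dt = - \frac{7 \pi}{2 a^{2}},$$
so $\int_{0}^{\infty} \frac{7}{\left(a^{2} + t^{2}\right)^{2}} \, dt = \frac{7 \pi}{4 a^{3}}$.

Setting $a = \frac{5}{3}$:
$$I = \frac{189 \pi}{500}.$$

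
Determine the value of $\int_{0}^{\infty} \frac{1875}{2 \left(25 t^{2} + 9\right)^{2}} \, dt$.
$\frac{125 \pi}{72}$

Start from the standard arctangent integral
$$J(a) = \int_{0}^{\infty} \frac{3}{2 \left(a^{2} + t^{2}\right)} \, dt = \frac{3 \pi}{4 a}.$$

Differentiating under the integral sign with respect to $a$,
$$\frac{dJ}{da} = \int_{0}^{\infty} - \frac{3 a}{\left(a^{2} + t^{2}\right)^{2}} \, dt = - \frac{3 \pi}{4 a^{2}},$$
so $\int_{0}^{\infty} \frac{3}{2 \left(a^{2} + t^{2}\right)^{2}} \, dt = \frac{3 \pi}{8 a^{3}}$.

Setting $a = \frac{3}{5}$:
$$I = \frac{125 \pi}{72}.$$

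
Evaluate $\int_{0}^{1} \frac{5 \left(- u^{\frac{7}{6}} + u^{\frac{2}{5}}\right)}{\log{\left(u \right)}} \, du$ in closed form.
$\log{\left(\frac{130691232}{1160290625} \right)}$

Replace the exponent $\frac{2}{5}$ by a parameter $a$: let $I(a) = \int_{0}^{1} \frac{5 \left(- u^{\frac{7}{6}} + u^{a}\right)}{\log{\left(u \right)}} \, du$.

Since $\dfrac{\partial}{\partial a}\,u^{a} = u^{a} \ln u$, the $\ln u$ in the denominator cancels and
$$\frac{dI}{da} = \int_{0}^{1} 5 u^{a} \, du = 5 \left[\frac{u^{a+1}}{a+1}\right]_0^1 = \frac{5}{a + 1}.$$

Integrating with respect to $a$ gives $I(a) = \log{\left(\frac{7776 \left(a + 1\right)^{5}}{371293} \right)} + C$.

At $a = \frac{7}{6}$ the integrand is identically $0$, so $I(\frac{7}{6}) = 0$. The closed form gives $0$, hence $C = 0$.

Setting $a = \frac{2}{5}$:
$$I = \log{\left(\frac{130691232}{1160290625} \right)}.$$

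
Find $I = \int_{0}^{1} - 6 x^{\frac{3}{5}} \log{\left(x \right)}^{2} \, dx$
$- \frac{375}{128}$

Start from the elementary integral
$$J(a) = \int_{0}^{1} - 6 x^{a} \, dx = - \frac{6}{a + 1}.$$

Differentiating under the integral sign brings down a factor of $\ln x$:
$$\frac{dJ}{da} = \int_{0}^{1} - 6 x^{a} \log{\left(x \right)} \, dx = \frac{6}{\left(a + 1\right)^{2}}.$$

Repeating twice in total — each differentiation brings down another $\ln x$ — gives
$$\frac{d^{2}J}{da^{2}} = \int_{0}^{1} - 6 x^{a} \log{\left(x \right)}^{2} \, dx = - \frac{12}{\left(a + 1\right)^{3}},$$
and the integrand here is exactly the target integrand, so $I = - \frac{12}{\left(a + 1\right)^{3}}$.

Setting $a = \frac{3}{5}$:
$$I = - \frac{375}{128}.$$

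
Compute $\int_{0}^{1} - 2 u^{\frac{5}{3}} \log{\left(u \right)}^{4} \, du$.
$- \frac{729}{2048}$

Begin with the known integral
$$J(a) = \int_{0}^{1} - 2 u^{a} \, du = - \frac{2}{a + 1}.$$

Differentiating under the integral sign brings down a factor of $\ln u$:
$$\frac{dJ}{da} = \int_{0}^{1} - 2 u^{a} \log{\left(u \right)} \, du = \frac{2}{\left(a + 1\right)^{2}}.$$

Repeating $4$ times in total — each differentiation brings down another $\ln u$ — gives
$$\frac{d^{4}J}{da^{4}} = \int_{0}^{1} - 2 u^{a} \log{\left(u \right)}^{4} \, du = - \frac{48}{\left(a + 1\right)^{5}},$$
and the integrand here is exactly the target integrand, so $I = - \frac{48}{\left(a + 1\right)^{5}}$.

Setting $a = \frac{5}{3}$:
$$I = - \frac{729}{2048}.$$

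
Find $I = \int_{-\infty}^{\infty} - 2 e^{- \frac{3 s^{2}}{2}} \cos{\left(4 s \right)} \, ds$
$- \frac{2 \sqrt{6} \sqrt{\pi}}{3 e^{\frac{8}{3}}}$

Let $b$ denote the cosine frequency and define $I(b) = \int_{-\infty}^{\infty} - 2 e^{- \frac{3 s^{2}}{2}} \cos{\left(b s \right)} \, ds$.

Differentiating under the integral sign,
$$I'(b) = \int_{-\infty}^{\infty} 2 s e^{- \frac{3 s^{2}}{2}} \sin{\left(b s \right)} \, ds.$$

Integrate $\int_{-\infty}^{\infty} s \sin(b s)\, e^{- \frac{3 s^{2}}{2}}\, ds$ by parts with $u = \sin(b s)$ and $dv = s\, e^{- \frac{3 s^{2}}{2}}\, ds$, giving $v = - \frac{e^{- \frac{3 s^{2}}{2}}}{3}$. The boundary term vanishes and
$$\int_{-\infty}^{\infty} s \sin(b s)\, e^{- \frac{3 s^{2}}{2}}\, ds = \frac{b}{3} \int_{-\infty}^{\infty} \cos(b s)\, e^{- \frac{3 s^{2}}{2}}\, ds,$$
so $I'(b) = - \frac{b}{3}\, I(b)$.

This is a separable first-order ODE; solving with the initial condition $I(0) = \int_{-\infty}^{\infty} - 2 e^{- \frac{3 s^{2}}{2}}\,ds = - \frac{2 \sqrt{6} \sqrt{\pi}}{3}$ gives
$$I(b) = - \frac{2 \sqrt{6} \sqrt{\pi} e^{- \frac{b^{2}}{6}}}{3}.$$

Setting $b = 4$:
$$I = - \frac{2 \sqrt{6} \sqrt{\pi}}{3 e^{\frac{8}{3}}}.$$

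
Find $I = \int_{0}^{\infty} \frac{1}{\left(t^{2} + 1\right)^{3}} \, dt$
$\frac{3 \pi}{16}$

Begin with the known result
$$J(a) = \int_{0}^{\infty} \frac{1}{a^{2} + t^{2}} \, dt = \frac{\pi}{2 a}.$$

Differentiating under the integral sign with respect to $a$,
$$\frac{dJ}{da} = \int_{0}^{\infty} - \frac{2 a}{\left(a^{2} + t^{2}\right)^{2}} \, dt = - \frac{\pi}{2 a^{2}},$$
so $\int_{0}^{\infty} \frac{1}{\left(a^{2} + t^{2}\right)^{2}} \, dt = \frac{\pi}{4 a^{3}}$.

Repeating — each differentiation of $1/(t^2+a^2)^j$ produces $-2ja/(t^2+a^2)^{j+1}$ — and dividing through by $-2ja$ at each step yields, after $2$ differentiations in total,
$$\int_{0}^{\infty} \frac{1}{\left(a^{2} + t^{2}\right)^{3}} \, dt = \frac{3 \pi}{16 a^{5}}.$$

Setting $a = 1$:
$$I = \frac{3 \pi}{16}.$$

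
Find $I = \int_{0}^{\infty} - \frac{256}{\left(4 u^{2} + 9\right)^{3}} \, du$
$- \frac{8 \pi}{81}$

Recall the elementary integral
$$J(a) = \int_{0}^{\infty} - \frac{4}{a^{2} + u^{2}} \, du = - \frac{2 \pi}{a}.$$

Differentiating under the integral sign with respect to $a$,
$$\frac{dJ}{da} = \int_{0}^{\infty} \frac{8 a}{\left(a^{2} + u^{2}\right)^{2}} \, du = \frac{2 \pi}{a^{2}},$$
so $\int_{0}^{\infty} - \frac{4}{\left(a^{2} + u^{2}\right)^{2}} \, du = - \frac{\pi}{a^{3}}$.

Repeating — each differentiation of $1/(u^2+a^2)^j$ produces $-2ja/(u^2+a^2)^{j+1}$ — and dividing through by $-2ja$ at each step yields, after $2$ differentiations in total,
$$\int_{0}^{\infty} - \frac{4}{\left(a^{2} + u^{2}\right)^{3}} \, du = - \frac{3 \pi}{4 a^{5}}.$$

Setting $a = \frac{3}{2}$:
$$I = - \frac{8 \pi}{81}.$$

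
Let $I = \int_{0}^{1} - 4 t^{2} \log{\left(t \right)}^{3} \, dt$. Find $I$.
$\frac{8}{27}$

Start from the elementary integral
$$J(a) = \int_{0}^{1} - 4 t^{a} \, dt = - \frac{4}{a + 1}.$$

Differentiating under the integral sign brings down a factor of $\ln t$:
$$\frac{dJ}{da} = \int_{0}^{1} - 4 t^{a} \log{\left(t \right)} \, dt = \frac{4}{\left(a + 1\right)^{2}}.$$

Repeating $3$ times in total — each differentiation brings down another $\ln t$ — gives
$$\frac{d^{3}J}{da^{3}} = \int_{0}^{1} - 4 t^{a} \log{\left(t \right)}^{3} \, dt = \frac{24}{\left(a + 1\right)^{4}},$$
and the integrand here is exactly the target integrand, so $I = \frac{24}{\left(a + 1\right)^{4}}$.

Setting $a = 2$:
$$I = \frac{8}{27}.$$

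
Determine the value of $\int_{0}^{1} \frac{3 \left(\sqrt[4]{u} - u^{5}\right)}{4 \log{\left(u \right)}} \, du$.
$\log{\left(\frac{\sqrt[4]{24} \cdot 5^{\frac{3}{4}}}{24} \right)}$

Consider the one-parameter family: let $I(a) = \int_{0}^{1} \frac{3 \left(\sqrt[4]{u} - u^{a}\right)}{4 \log{\left(u \right)}} \, du$.

Since $\dfrac{\partial}{\partial a}\,u^{a} = u^{a} \ln u$, the $\ln u$ in the denominator cancels and
$$\frac{dI}{da} = \int_{0}^{1} - \frac{3}{4} u^{a} \, du = - \frac{3}{4} \left[\frac{u^{a+1}}{a+1}\right]_0^1 = - \frac{3}{4 a + 4}.$$

Integrating with respect to $a$ gives $I(a) = - \frac{3 \log{\left(a + 1 \right)}}{4} - \frac{3 \log{\left(2 \right)}}{2} + \frac{3 \log{\left(5 \right)}}{4} + C$.

At $a = \frac{1}{4}$ the integrand is identically $0$, so $I(\frac{1}{4}) = 0$. The closed form gives $0$, hence $C = 0$.

Setting $a = 5$:
$$I = \log{\left(\frac{\sqrt[4]{24} \cdot 5^{\frac{3}{4}}}{24} \right)}.$$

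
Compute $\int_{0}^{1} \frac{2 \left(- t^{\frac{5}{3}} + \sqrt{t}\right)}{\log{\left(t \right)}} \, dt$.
$\log{\left(\frac{81}{256} \right)}$

Introduce a parameter $a$ in the exponent: let $I(a) = \int_{0}^{1} \frac{2 \left(- t^{\frac{5}{3}} + t^{a}\right)}{\log{\left(t \right)}} \, dt$.

Since $\dfrac{\partial}{\partial a}\,t^{a} = t^{a} \ln t$, the $\ln t$ in the denominator cancels and
$$\frac{dI}{da} = \int_{0}^{1} 2 t^{a} \, dt = 2 \left[\frac{t^{a+1}}{a+1}\right]_0^1 = \frac{2}{a + 1}.$$

Integrating with respect to $a$ gives $I(a) = \log{\left(\frac{9 \left(a + 1\right)^{2}}{64} \right)} + C$.

At $a = \frac{5}{3}$ the integrand is identically $0$, so $I(\frac{5}{3}) = 0$. The closed form gives $0$, hence $C = 0$.

Setting $a = \frac{1}{2}$:
$$I = \log{\left(\frac{81}{256} \right)}.$$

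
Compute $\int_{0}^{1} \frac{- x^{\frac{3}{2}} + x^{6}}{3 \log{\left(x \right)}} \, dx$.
$- \frac{\log{\left(5 \right)}}{3} + \frac{\log{\left(14 \right)}}{3}$

Replace the exponent $\frac{3}{2}$ by a parameter $a$: let $I(a) = \int_{0}^{1} \frac{x^{6} - x^{a}}{3 \log{\left(x \right)}} \, dx$.

Since $\dfrac{\partial}{\partial a}\,x^{a} = x^{a} \ln x$, the $\ln x$ in the denominator cancels and
$$\frac{dI}{da} = \int_{0}^{1} - \frac{1}{3} x^{a} \, dx = - \frac{1}{3} \left[\frac{x^{a+1}}{a+1}\right]_0^1 = - \frac{1}{3 a + 3}.$$

Integrating with respect to $a$ gives $I(a) = - \frac{\log{\left(a + 1 \right)}}{3} + \frac{\log{\left(7 \right)}}{3} + C$.

At $a = 6$ the integrand is identically $0$, so $I(6) = 0$. The closed form gives $0$, hence $C = 0$.

Setting $a = \frac{3}{2}$:
$$I = - \frac{\log{\left(5 \right)}}{3} + \frac{\log{\left(14 \right)}}{3}.$$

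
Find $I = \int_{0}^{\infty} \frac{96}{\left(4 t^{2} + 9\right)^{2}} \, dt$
$\frac{4 \pi}{9}$

Begin with the known result
$$J(a) = \int_{0}^{\infty} \frac{6}{a^{2} + t^{2}} \, dt = \frac{3 \pi}{a}.$$

Differentiating under the integral sign with respect to $a$,
$$\frac{dJ}{da} = \int_{0}^{\infty} - \frac{12 a}{\left(a^{2} + t^{2}\right)^{2}} \, dt = - \frac{3 \pi}{a^{2}},$$
so $\int_{0}^{\infty} \frac{6}{\left(a^{2} + t^{2}\right)^{2}} \, dt = \frac{3 \pi}{2 a^{3}}$.

Setting $a = \frac{3}{2}$:
$$I = \frac{4 \pi}{9}.$$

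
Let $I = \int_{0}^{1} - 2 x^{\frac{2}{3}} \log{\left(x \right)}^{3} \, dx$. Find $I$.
$\frac{972}{625}$

Consider the simpler parametrised integral
$$J(a) = \int_{0}^{1} - 2 x^{a} \, dx = - \frac{2}{a + 1}.$$

Differentiating under the integral sign brings down a factor of $\ln x$:
$$\frac{dJ}{da} = \int_{0}^{1} - 2 x^{a} \log{\left(x \right)} \, dx = \frac{2}{\left(a + 1\right)^{2}}.$$

Repeating $3$ times in total — each differentiation brings down another $\ln x$ — gives
$$\frac{d^{3}J}{da^{3}} = \int_{0}^{1} - 2 x^{a} \log{\left(x \right)}^{3} \, dx = \frac{12}{\left(a + 1\right)^{4}},$$
and the integrand here is exactly the target integrand, so $I = \frac{12}{\left(a + 1\right)^{4}}$.

Setting $a = \frac{2}{3}$:
$$I = \frac{972}{625}.$$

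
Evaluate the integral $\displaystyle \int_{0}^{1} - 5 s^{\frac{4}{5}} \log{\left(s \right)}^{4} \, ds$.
$- \frac{125000}{19683}$

Consider the simpler parametrised integral
$$J(a) = \int_{0}^{1} - 5 s^{a} \, ds = - \frac{5}{a + 1}.$$

Differentiating under the integral sign brings down a factor of $\ln s$:
$$\frac{dJ}{da} = \int_{0}^{1} - 5 s^{a} \log{\left(s \right)} \, ds = \frac{5}{\left(a + 1\right)^{2}}.$$

Repeating $4$ times in total — each differentiation brings down another $\ln s$ — gives
$$\frac{d^{4}J}{da^{4}} = \int_{0}^{1} - 5 s^{a} \log{\left(s \right)}^{4} \, ds = - \frac{120}{\left(a + 1\right)^{5}},$$
and the integrand here is exactly the target integrand, so $I = - \frac{120}{\left(a + 1\right)^{5}}$.

Setting $a = \frac{4}{5}$:
$$I = - \frac{125000}{19683}.$$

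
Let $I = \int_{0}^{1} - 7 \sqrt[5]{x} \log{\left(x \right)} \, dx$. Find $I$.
$\frac{175}{36}$

Consider the simpler parametrised integral
$$J(a) = \int_{0}^{1} - 7 x^{a} \, dx = - \frac{7}{a + 1}.$$

Differentiating under the integral sign brings down a factor of $\ln x$:
$$\frac{dJ}{da} = \int_{0}^{1} - 7 x^{a} \log{\left(x \right)} \, dx = \frac{7}{\left(a + 1\right)^{2}}.$$

The integral on the left is $I$, so $I = \frac{7}{\left(a + 1\right)^{2}}$.

Setting $a = \frac{1}{5}$:
$$I = \frac{175}{36}.$$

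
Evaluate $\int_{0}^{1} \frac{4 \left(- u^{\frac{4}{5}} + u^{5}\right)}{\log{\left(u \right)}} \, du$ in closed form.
$\log{\left(\frac{10000}{81} \right)}$

Replace the exponent $\frac{4}{5}$ by a parameter $a$: let $I(a) = \int_{0}^{1} \frac{4 \left(u^{5} - u^{a}\right)}{\log{\left(u \right)}} \, du$.

Since $\dfrac{\partial}{\partial a}\,u^{a} = u^{a} \ln u$, the $\ln u$ in the denominator cancels and
$$\frac{dI}{da} = \int_{0}^{1} -4 u^{a} \, du = -4 \left[\frac{u^{a+1}}{a+1}\right]_0^1 = - \frac{4}{a + 1}.$$

Integrating with respect to $a$ gives $I(a) = \log{\left(\frac{1296}{\left(a + 1\right)^{4}} \right)} + C$.

At $a = 5$ the integrand is identically $0$, so $I(5) = 0$. The closed form gives $0$, hence $C = 0$.

Setting $a = \frac{4}{5}$:
$$I = \log{\left(\frac{10000}{81} \right)}.$$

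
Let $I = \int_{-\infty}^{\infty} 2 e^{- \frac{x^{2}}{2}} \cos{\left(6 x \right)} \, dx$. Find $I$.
$\frac{2 \sqrt{2} \sqrt{\pi}}{e^{18}}$

Define $I(b) = \int_{-\infty}^{\infty} 2 e^{- \frac{x^{2}}{2}} \cos{\left(b x \right)} \, dx$.

Differentiating under the integral sign,
$$I'(b) = \int_{-\infty}^{\infty} - 2 x e^{- \frac{x^{2}}{2}} \sin{\left(b x \right)} \, dx.$$

Integrate $\int_{-\infty}^{\infty} x \sin(b x)\, e^{- \frac{x^{2}}{2}}\, dx$ by parts with $u = \sin(b x)$ and $dv = x\, e^{- \frac{x^{2}}{2}}\, dx$, giving $v = - e^{- \frac{x^{2}}{2}}$. The boundary term vanishes and
$$\int_{-\infty}^{\infty} x \sin(b x)\, e^{- \frac{x^{2}}{2}}\, dx = b \int_{-\infty}^{\infty} \cos(b x)\, e^{- \frac{x^{2}}{2}}\, dx,$$
so $I'(b) = - b\, I(b)$.

This is a separable first-order ODE; solving with the initial condition $I(0) = \int_{-\infty}^{\infty} 2 e^{- \frac{x^{2}}{2}}\,dx = 2 \sqrt{2} \sqrt{\pi}$ gives
$$I(b) = 2 \sqrt{2} \sqrt{\pi} e^{- \frac{b^{2}}{2}}.$$

Setting $b = 6$:
$$I = \frac{2 \sqrt{2} \sqrt{\pi}}{e^{18}}.$$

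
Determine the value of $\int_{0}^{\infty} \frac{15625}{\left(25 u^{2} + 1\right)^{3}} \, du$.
$\frac{9375 \pi}{16}$

Start from the standard arctangent integral
$$J(a) = \int_{0}^{\infty} \frac{1}{a^{2} + u^{2}} \, du = \frac{\pi}{2 a}.$$

Differentiating under the integral sign with respect to $a$,
$$\frac{dJ}{da} = \int_{0}^{\infty} - \frac{2 a}{\left(a^{2} + u^{2}\right)^{2}} \, du = - \frac{\pi}{2 a^{2}},$$
so $\int_{0}^{\infty} \frac{1}{\left(a^{2} + u^{2}\right)^{2}} \, du = \frac{\pi}{4 a^{3}}$.

Repeating — each differentiation of $1/(u^2+a^2)^j$ produces $-2ja/(u^2+a^2)^{j+1}$ — and dividing through by $-2ja$ at each step yields, after $2$ differentiations in total,
$$\int_{0}^{\infty} \frac{1}{\left(a^{2} + u^{2}\right)^{3}} \, du = \frac{3 \pi}{16 a^{5}}.$$

Setting $a = \frac{1}{5}$:
$$I = \frac{9375 \pi}{16}.$$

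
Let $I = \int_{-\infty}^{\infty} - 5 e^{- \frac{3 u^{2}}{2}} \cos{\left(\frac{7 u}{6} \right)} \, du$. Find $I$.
$- \frac{5 \sqrt{6} \sqrt{\pi}}{3 e^{\frac{49}{216}}}$

Let $b$ denote the cosine frequency and define $I(b) = \int_{-\infty}^{\infty} - 5 e^{- \frac{3 u^{2}}{2}} \cos{\left(b u \right)} \, du$.

Differentiating under the integral sign,
$$I'(b) = \int_{-\infty}^{\infty} 5 u e^{- \frac{3 u^{2}}{2}} \sin{\left(b u \right)} \, du.$$

Integrate $\int_{-\infty}^{\infty} u \sin(b u)\, e^{- \frac{3 u^{2}}{2}}\, du$ by parts with $w = \sin(b u)$ and $dv = u\, e^{- \frac{3 u^{2}}{2}}\, du$, giving $v = - \frac{e^{- \frac{3 u^{2}}{2}}}{3}$. The boundary term vanishes and
$$\int_{-\infty}^{\infty} u \sin(b u)\, e^{- \frac{3 u^{2}}{2}}\, du = \frac{b}{3} \int_{-\infty}^{\infty} \cos(b u)\, e^{- \frac{3 u^{2}}{2}}\, du,$$
so $I'(b) = - \frac{b}{3}\, I(b)$.

This is a separable first-order ODE; solving with the initial condition $I(0) = \int_{-\infty}^{\infty} - 5 e^{- \frac{3 u^{2}}{2}}\,du = - \frac{5 \sqrt{6} \sqrt{\pi}}{3}$ gives
$$I(b) = - \frac{5 \sqrt{6} \sqrt{\pi} e^{- \frac{b^{2}}{6}}}{3}.$$

Setting $b = \frac{7}{6}$:
$$I = - \frac{5 \sqrt{6} \sqrt{\pi}}{3 e^{\frac{49}{216}}}.$$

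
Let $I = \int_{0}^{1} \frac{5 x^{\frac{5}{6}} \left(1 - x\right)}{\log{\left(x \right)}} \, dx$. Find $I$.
$\log{\left(\frac{161051}{1419857} \right)}$

Consider the one-parameter family: let $I(a) = \int_{0}^{1} \frac{5 \left(- x^{\frac{11}{6}} + x^{a}\right)}{\log{\left(x \right)}} \, dx$.

Since $\dfrac{\partial}{\partial a}\,x^{a} = x^{a} \ln x$, the $\ln x$ in the denominator cancels and
$$\frac{dI}{da} = \int_{0}^{1} 5 x^{a} \, dx = 5 \left[\frac{x^{a+1}}{a+1}\right]_0^1 = \frac{5}{a + 1}.$$

Integrating with respect to $a$ gives $I(a) = \log{\left(\frac{7776 \left(a + 1\right)^{5}}{1419857} \right)} + C$.

At $a = \frac{11}{6}$ the integrand is identically $0$, so $I(\frac{11}{6}) = 0$. The closed form gives $0$, hence $C = 0$.

Setting $a = \frac{5}{6}$:
$$I = \log{\left(\frac{161051}{1419857} \right)}.$$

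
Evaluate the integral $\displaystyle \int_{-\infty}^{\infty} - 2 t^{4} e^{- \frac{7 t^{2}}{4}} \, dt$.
$- \frac{48 \sqrt{7} \sqrt{\pi}}{343}$

Consider the simpler parametrised integral
$$J(a) = \int_{-\infty}^{\infty} - 2 e^{- a t^{2}} \, dt = - \frac{2 \sqrt{\pi}}{\sqrt{a}}.$$

Differentiating under the integral sign brings down a factor of $(-t^2)$:
$$\frac{dJ}{da} = \int_{-\infty}^{\infty} 2 t^{2} e^{- a t^{2}} \, dt = \frac{\sqrt{\pi}}{a^{\frac{3}{2}}}.$$

Repeating twice in total — each differentiation brings down another $(-t^2)$ — gives
$$\frac{d^{2}J}{da^{2}} = \int_{-\infty}^{\infty} - 2 t^{4} e^{- a t^{2}} \, dt = - \frac{3 \sqrt{\pi}}{2 a^{\frac{5}{2}}},$$
and the integrand here is exactly the target integrand, so $I = - \frac{3 \sqrt{\pi}}{2 a^{\frac{5}{2}}}$.

Setting $a = \frac{7}{4}$:
$$I = - \frac{48 \sqrt{7} \sqrt{\pi}}{343}.$$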